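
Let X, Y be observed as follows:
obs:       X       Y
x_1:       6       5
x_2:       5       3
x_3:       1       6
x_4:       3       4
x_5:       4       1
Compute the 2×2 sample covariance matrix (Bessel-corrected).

Step 1 — column means:
  mean(X) = (6 + 5 + 1 + 3 + 4) / 5 = 19/5 = 3.8
  mean(Y) = (5 + 3 + 6 + 4 + 1) / 5 = 19/5 = 3.8

Step 2 — sample covariance S[i,j] = (1/(n-1)) · Σ_k (x_{k,i} - mean_i) · (x_{k,j} - mean_j), with n-1 = 4.
  S[X,X] = ((2.2)·(2.2) + (1.2)·(1.2) + (-2.8)·(-2.8) + (-0.8)·(-0.8) + (0.2)·(0.2)) / 4 = 14.8/4 = 3.7
  S[X,Y] = ((2.2)·(1.2) + (1.2)·(-0.8) + (-2.8)·(2.2) + (-0.8)·(0.2) + (0.2)·(-2.8)) / 4 = -5.2/4 = -1.3
  S[Y,Y] = ((1.2)·(1.2) + (-0.8)·(-0.8) + (2.2)·(2.2) + (0.2)·(0.2) + (-2.8)·(-2.8)) / 4 = 14.8/4 = 3.7

S is symmetric (S[j,i] = S[i,j]). Assembling:

S = [[3.7, -1.3],
 [-1.3, 3.7]]


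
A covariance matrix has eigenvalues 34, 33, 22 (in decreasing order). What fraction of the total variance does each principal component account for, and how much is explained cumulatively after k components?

Step 1 — total variance = trace(Sigma) = Σ λ_i = 34 + 33 + 22 = 89.

Step 2 — fraction explained by component i = λ_i / Σ λ:
  PC1: 34/89 = 0.382
  PC2: 33/89 = 0.3708
  PC3: 22/89 = 0.2472

Step 3 — cumulative fraction after k components = (λ_1 + ... + λ_k) / Σ λ:
  k = 1: 34/89 = 0.382
  k = 2: (34 + 33)/89 = 67/89 = 0.7528
  k = 3: (34 + 33 + 22)/89 = 89/89 = 1

Summary (fraction, with percent):

explained: PC1 0.382 (38.2%), PC2 0.3708 (37.08%), PC3 0.2472 (24.72%);  cumulative: 0.382, 0.7528, 1


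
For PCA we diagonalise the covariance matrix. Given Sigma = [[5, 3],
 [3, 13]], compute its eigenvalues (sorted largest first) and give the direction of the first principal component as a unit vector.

Step 1 — characteristic polynomial of 2×2 Sigma:
  det(Sigma - λI) = λ² - trace · λ + det = 0.
  trace = 5 + 13 = 18, det = 5·13 - (3)² = 56.
Step 2 — discriminant:
  Δ = trace² - 4·det = 324 - 224 = 100.
Step 3 — eigenvalues:
  λ = (trace ± √Δ)/2 = (18 ± 10)/2,
  λ_1 = 14,  λ_2 = 4.

Step 4 — unit eigenvector for λ_1: solve (Sigma - λ_1 I)v = 0. First row:
  (5 - 14)·v_x + (3)·v_y = 0, i.e. (-9)·v_x + (3)·v_y = 0,
  so v ∝ (b, λ_1 - a) = (3, 9) = u.
  ||u|| = √((3)² + (9)²) = √(90) ≈ 9.4868,
  v_1 = u/||u|| ≈ (0.3162, 0.9487) (||v_1|| = 1).

λ_1 = 14,  λ_2 = 4;  v_1 ≈ (0.3162, 0.9487)


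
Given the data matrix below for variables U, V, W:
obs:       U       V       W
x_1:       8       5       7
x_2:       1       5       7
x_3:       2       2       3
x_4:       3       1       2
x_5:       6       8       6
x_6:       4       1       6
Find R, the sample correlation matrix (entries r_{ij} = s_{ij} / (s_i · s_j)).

Step 1 — column means:
  mean(U) = (8 + 1 + 2 + 3 + 6 + 4) / 6 = 24/6 = 4
  mean(V) = (5 + 5 + 2 + 1 + 8 + 1) / 6 = 22/6 = 3.6667
  mean(W) = (7 + 7 + 3 + 2 + 6 + 6) / 6 = 31/6 = 5.1667

Step 2 — sample variances and covariances s[i,j] = (1/(n-1)) · Σ_k (x_{k,i} - mean_i) · (x_{k,j} - mean_j), with n-1 = 5:
  s[U,U] = ((4)·(4) + (-3)·(-3) + (-2)·(-2) + (-1)·(-1) + (2)·(2) + (0)·(0)) / 5 = 34/5 = 6.8
  s[U,V] = ((4)·(1.3333) + (-3)·(1.3333) + (-2)·(-1.6667) + (-1)·(-2.6667) + (2)·(4.3333) + (0)·(-2.6667)) / 5 = 16/5 = 3.2
  s[U,W] = ((4)·(1.8333) + (-3)·(1.8333) + (-2)·(-2.1667) + (-1)·(-3.1667) + (2)·(0.8333) + (0)·(0.8333)) / 5 = 11/5 = 2.2
  s[V,V] = ((1.3333)·(1.3333) + (1.3333)·(1.3333) + (-1.6667)·(-1.6667) + (-2.6667)·(-2.6667) + (4.3333)·(4.3333) + (-2.6667)·(-2.6667)) / 5 = 39.3333/5 = 7.8667
  s[V,W] = ((1.3333)·(1.8333) + (1.3333)·(1.8333) + (-1.6667)·(-2.1667) + (-2.6667)·(-3.1667) + (4.3333)·(0.8333) + (-2.6667)·(0.8333)) / 5 = 18.3333/5 = 3.6667
  s[W,W] = ((1.8333)·(1.8333) + (1.8333)·(1.8333) + (-2.1667)·(-2.1667) + (-3.1667)·(-3.1667) + (0.8333)·(0.8333) + (0.8333)·(0.8333)) / 5 = 22.8333/5 = 4.5667
  Sample standard deviations s_i = √(s[i,i]):
  s(U) = √(6.8) = 2.6077
  s(V) = √(7.8667) = 2.8048
  s(W) = √(4.5667) = 2.137

Step 3 — r_{ij} = s_{ij} / (s_i · s_j):
  r[U,U] = 1 (diagonal).
  r[U,V] = 3.2 / (2.6077 · 2.8048) = 3.2 / 7.3139 = 0.4375
  r[U,W] = 2.2 / (2.6077 · 2.137) = 2.2 / 5.5726 = 0.3948
  r[V,V] = 1 (diagonal).
  r[V,W] = 3.6667 / (2.8048 · 2.137) = 3.6667 / 5.9937 = 0.6118
  r[W,W] = 1 (diagonal).

R is symmetric with unit diagonal. Assembling:

R = [[1, 0.4375, 0.3948],
 [0.4375, 1, 0.6118],
 [0.3948, 0.6118, 1]]


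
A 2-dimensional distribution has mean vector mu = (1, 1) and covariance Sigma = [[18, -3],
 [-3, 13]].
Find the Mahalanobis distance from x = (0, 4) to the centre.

Step 1 — centre the observation: (x - mu) = (-1, 3).

Step 2 — invert Sigma. det(Sigma) = 18·13 - (-3)² = 225.
  Sigma^{-1} = (1/det) · [[d, -b], [-b, a]] = [[0.0578, 0.0133],
 [0.0133, 0.08]].

Step 3 — form the quadratic (x - mu)^T · Sigma^{-1} · (x - mu):
  Sigma^{-1} · (x - mu) = (-0.0178, 0.2267).
  (x - mu)^T · [Sigma^{-1} · (x - mu)] = (-1)·(-0.0178) + (3)·(0.2267) = 0.6978.

Step 4 — take square root: d = √(0.6978) ≈ 0.8353.

d(x, mu) = √(0.6978) ≈ 0.8353


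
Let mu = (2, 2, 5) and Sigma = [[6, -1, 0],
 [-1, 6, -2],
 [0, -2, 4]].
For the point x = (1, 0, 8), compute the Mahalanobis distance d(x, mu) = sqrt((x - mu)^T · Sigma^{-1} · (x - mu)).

Step 1 — centre the observation: (x - mu) = (-1, -2, 3).

Step 2 — invert Sigma (cofactor / det for 3×3, or solve directly):
  Sigma^{-1} = [[0.1724, 0.0345, 0.0172],
 [0.0345, 0.2069, 0.1034],
 [0.0172, 0.1034, 0.3017]].

Step 3 — form the quadratic (x - mu)^T · Sigma^{-1} · (x - mu):
  Sigma^{-1} · (x - mu) = (-0.1897, -0.1379, 0.681).
  (x - mu)^T · [Sigma^{-1} · (x - mu)] = (-1)·(-0.1897) + (-2)·(-0.1379) + (3)·(0.681) = 2.5086.

Step 4 — take square root: d = √(2.5086) ≈ 1.5839.

d(x, mu) = √(2.5086) ≈ 1.5839


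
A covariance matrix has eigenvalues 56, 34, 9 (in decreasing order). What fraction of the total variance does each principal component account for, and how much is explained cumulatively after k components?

Step 1 — total variance = trace(Sigma) = Σ λ_i = 56 + 34 + 9 = 99.

Step 2 — fraction explained by component i = λ_i / Σ λ:
  PC1: 56/99 = 0.5657
  PC2: 34/99 = 0.3434
  PC3: 9/99 = 0.0909

Step 3 — cumulative fraction after k components = (λ_1 + ... + λ_k) / Σ λ:
  k = 1: 56/99 = 0.5657
  k = 2: (56 + 34)/99 = 90/99 = 0.9091
  k = 3: (56 + 34 + 9)/99 = 99/99 = 1

Summary (fraction, with percent):

explained: PC1 0.5657 (56.57%), PC2 0.3434 (34.34%), PC3 0.0909 (9.09%);  cumulative: 0.5657, 0.9091, 1


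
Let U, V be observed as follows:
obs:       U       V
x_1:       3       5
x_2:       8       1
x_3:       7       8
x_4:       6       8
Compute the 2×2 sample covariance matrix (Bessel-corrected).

Step 1 — column means:
  mean(U) = (3 + 8 + 7 + 6) / 4 = 24/4 = 6
  mean(V) = (5 + 1 + 8 + 8) / 4 = 22/4 = 5.5

Step 2 — sample covariance S[i,j] = (1/(n-1)) · Σ_k (x_{k,i} - mean_i) · (x_{k,j} - mean_j), with n-1 = 3.
  S[U,U] = ((-3)·(-3) + (2)·(2) + (1)·(1) + (0)·(0)) / 3 = 14/3 = 4.6667
  S[U,V] = ((-3)·(-0.5) + (2)·(-4.5) + (1)·(2.5) + (0)·(2.5)) / 3 = -5/3 = -1.6667
  S[V,V] = ((-0.5)·(-0.5) + (-4.5)·(-4.5) + (2.5)·(2.5) + (2.5)·(2.5)) / 3 = 33/3 = 11

S is symmetric (S[j,i] = S[i,j]). Assembling:

S = [[4.6667, -1.6667],
 [-1.6667, 11]]


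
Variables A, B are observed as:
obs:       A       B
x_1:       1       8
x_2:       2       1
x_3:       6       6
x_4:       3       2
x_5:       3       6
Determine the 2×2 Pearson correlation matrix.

Step 1 — column means:
  mean(A) = (1 + 2 + 6 + 3 + 3) / 5 = 15/5 = 3
  mean(B) = (8 + 1 + 6 + 2 + 6) / 5 = 23/5 = 4.6

Step 2 — sample variances and covariances s[i,j] = (1/(n-1)) · Σ_k (x_{k,i} - mean_i) · (x_{k,j} - mean_j), with n-1 = 4:
  s[A,A] = ((-2)·(-2) + (-1)·(-1) + (3)·(3) + (0)·(0) + (0)·(0)) / 4 = 14/4 = 3.5
  s[A,B] = ((-2)·(3.4) + (-1)·(-3.6) + (3)·(1.4) + (0)·(-2.6) + (0)·(1.4)) / 4 = 1/4 = 0.25
  s[B,B] = ((3.4)·(3.4) + (-3.6)·(-3.6) + (1.4)·(1.4) + (-2.6)·(-2.6) + (1.4)·(1.4)) / 4 = 35.2/4 = 8.8
  Sample standard deviations s_i = √(s[i,i]):
  s(A) = √(3.5) = 1.8708
  s(B) = √(8.8) = 2.9665

Step 3 — r_{ij} = s_{ij} / (s_i · s_j):
  r[A,A] = 1 (diagonal).
  r[A,B] = 0.25 / (1.8708 · 2.9665) = 0.25 / 5.5498 = 0.045
  r[B,B] = 1 (diagonal).

R is symmetric with unit diagonal. Assembling:

R = [[1, 0.045],
 [0.045, 1]]


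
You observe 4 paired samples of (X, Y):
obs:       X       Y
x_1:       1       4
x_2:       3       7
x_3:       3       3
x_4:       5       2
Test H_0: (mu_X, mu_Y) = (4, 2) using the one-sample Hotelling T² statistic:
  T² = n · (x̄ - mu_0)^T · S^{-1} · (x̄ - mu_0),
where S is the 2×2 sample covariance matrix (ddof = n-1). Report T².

Step 1 — sample mean vector:
  mean(X) = (1 + 3 + 3 + 5) / 4 = 12/4 = 3
  mean(Y) = (4 + 7 + 3 + 2) / 4 = 16/4 = 4
  x̄ = (3, 4),  deviation x̄ - mu_0 = (3, 4) - (4, 2) = (-1, 2).

Step 2 — sample covariance matrix, S[i,j] = (1/(n-1)) · Σ_k (x_{k,i} - mean_i) · (x_{k,j} - mean_j), divisor n-1 = 3:
  S[X,X] = ((-2)·(-2) + (0)·(0) + (0)·(0) + (2)·(2)) / 3 = 8/3 = 2.6667
  S[X,Y] = ((-2)·(0) + (0)·(3) + (0)·(-1) + (2)·(-2)) / 3 = -4/3 = -1.3333
  S[Y,Y] = ((0)·(0) + (3)·(3) + (-1)·(-1) + (-2)·(-2)) / 3 = 14/3 = 4.6667
  S = [[2.6667, -1.3333],
 [-1.3333, 4.6667]].

Step 3 — invert S. det(S) = 2.6667·4.6667 - (-1.3333)² = 10.6667.
  S^{-1} = (1/det) · [[d, -b], [-b, a]] = [[0.4375, 0.125],
 [0.125, 0.25]].

Step 4 — quadratic form (x̄ - mu_0)^T · S^{-1} · (x̄ - mu_0):
  S^{-1} · (x̄ - mu_0) = (-0.1875, 0.375),
  (x̄ - mu_0)^T · [...] = (-1)·(-0.1875) + (2)·(0.375) = 0.9375.

Step 5 — scale by n: T² = 4 · 0.9375 = 3.75.

T² ≈ 3.75


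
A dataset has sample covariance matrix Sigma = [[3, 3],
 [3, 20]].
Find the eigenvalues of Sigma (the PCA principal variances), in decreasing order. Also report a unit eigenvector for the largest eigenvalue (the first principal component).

Step 1 — characteristic polynomial of 2×2 Sigma:
  det(Sigma - λI) = λ² - trace · λ + det = 0.
  trace = 3 + 20 = 23, det = 3·20 - (3)² = 51.
Step 2 — discriminant:
  Δ = trace² - 4·det = 529 - 204 = 325.
Step 3 — eigenvalues:
  λ = (trace ± √Δ)/2 = (23 ± 18.0278)/2,
  λ_1 = 20.5139,  λ_2 = 2.4861.

Step 4 — unit eigenvector for λ_1: solve (Sigma - λ_1 I)v = 0. First row:
  (3 - 20.5139)·v_x + (3)·v_y = 0, i.e. (-17.5139)·v_x + (3)·v_y = 0,
  so v ∝ (b, λ_1 - a) = (3, 17.5139) = u.
  ||u|| = √((3)² + (17.5139)²) = √(315.7359) ≈ 17.769,
  v_1 = u/||u|| ≈ (0.1688, 0.9856) (||v_1|| = 1).

λ_1 = 20.5139,  λ_2 = 2.4861;  v_1 ≈ (0.1688, 0.9856)


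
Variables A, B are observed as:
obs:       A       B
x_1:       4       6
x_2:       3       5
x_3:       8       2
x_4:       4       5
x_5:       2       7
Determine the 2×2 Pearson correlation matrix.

Step 1 — column means:
  mean(A) = (4 + 3 + 8 + 4 + 2) / 5 = 21/5 = 4.2
  mean(B) = (6 + 5 + 2 + 5 + 7) / 5 = 25/5 = 5

Step 2 — sample variances and covariances s[i,j] = (1/(n-1)) · Σ_k (x_{k,i} - mean_i) · (x_{k,j} - mean_j), with n-1 = 4:
  s[A,A] = ((-0.2)·(-0.2) + (-1.2)·(-1.2) + (3.8)·(3.8) + (-0.2)·(-0.2) + (-2.2)·(-2.2)) / 4 = 20.8/4 = 5.2
  s[A,B] = ((-0.2)·(1) + (-1.2)·(0) + (3.8)·(-3) + (-0.2)·(0) + (-2.2)·(2)) / 4 = -16/4 = -4
  s[B,B] = ((1)·(1) + (0)·(0) + (-3)·(-3) + (0)·(0) + (2)·(2)) / 4 = 14/4 = 3.5
  Sample standard deviations s_i = √(s[i,i]):
  s(A) = √(5.2) = 2.2804
  s(B) = √(3.5) = 1.8708

Step 3 — r_{ij} = s_{ij} / (s_i · s_j):
  r[A,A] = 1 (diagonal).
  r[A,B] = -4 / (2.2804 · 1.8708) = -4 / 4.2661 = -0.9376
  r[B,B] = 1 (diagonal).

R is symmetric with unit diagonal. Assembling:

R = [[1, -0.9376],
 [-0.9376, 1]]


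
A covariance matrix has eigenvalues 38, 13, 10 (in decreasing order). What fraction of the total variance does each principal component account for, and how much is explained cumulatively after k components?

Step 1 — total variance = trace(Sigma) = Σ λ_i = 38 + 13 + 10 = 61.

Step 2 — fraction explained by component i = λ_i / Σ λ:
  PC1: 38/61 = 0.623
  PC2: 13/61 = 0.2131
  PC3: 10/61 = 0.1639

Step 3 — cumulative fraction after k components = (λ_1 + ... + λ_k) / Σ λ:
  k = 1: 38/61 = 0.623
  k = 2: (38 + 13)/61 = 51/61 = 0.8361
  k = 3: (38 + 13 + 10)/61 = 61/61 = 1

Summary (fraction, with percent):

explained: PC1 0.623 (62.3%), PC2 0.2131 (21.31%), PC3 0.1639 (16.39%);  cumulative: 0.623, 0.8361, 1


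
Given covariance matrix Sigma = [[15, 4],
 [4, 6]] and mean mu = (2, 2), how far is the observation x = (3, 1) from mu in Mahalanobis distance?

Step 1 — centre the observation: (x - mu) = (1, -1).

Step 2 — invert Sigma. det(Sigma) = 15·6 - (4)² = 74.
  Sigma^{-1} = (1/det) · [[d, -b], [-b, a]] = [[0.0811, -0.0541],
 [-0.0541, 0.2027]].

Step 3 — form the quadratic (x - mu)^T · Sigma^{-1} · (x - mu):
  Sigma^{-1} · (x - mu) = (0.1351, -0.2568).
  (x - mu)^T · [Sigma^{-1} · (x - mu)] = (1)·(0.1351) + (-1)·(-0.2568) = 0.3919.

Step 4 — take square root: d = √(0.3919) ≈ 0.626.

d(x, mu) = √(0.3919) ≈ 0.626


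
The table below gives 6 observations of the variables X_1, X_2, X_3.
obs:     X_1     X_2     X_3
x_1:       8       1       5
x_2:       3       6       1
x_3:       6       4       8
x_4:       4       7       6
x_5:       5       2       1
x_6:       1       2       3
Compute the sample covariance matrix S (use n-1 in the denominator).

Step 1 — column means:
  mean(X_1) = (8 + 3 + 6 + 4 + 5 + 1) / 6 = 27/6 = 4.5
  mean(X_2) = (1 + 6 + 4 + 7 + 2 + 2) / 6 = 22/6 = 3.6667
  mean(X_3) = (5 + 1 + 8 + 6 + 1 + 3) / 6 = 24/6 = 4

Step 2 — sample covariance S[i,j] = (1/(n-1)) · Σ_k (x_{k,i} - mean_i) · (x_{k,j} - mean_j), with n-1 = 5.
  S[X_1,X_1] = ((3.5)·(3.5) + (-1.5)·(-1.5) + (1.5)·(1.5) + (-0.5)·(-0.5) + (0.5)·(0.5) + (-3.5)·(-3.5)) / 5 = 29.5/5 = 5.9
  S[X_1,X_2] = ((3.5)·(-2.6667) + (-1.5)·(2.3333) + (1.5)·(0.3333) + (-0.5)·(3.3333) + (0.5)·(-1.6667) + (-3.5)·(-1.6667)) / 5 = -9/5 = -1.8
  S[X_1,X_3] = ((3.5)·(1) + (-1.5)·(-3) + (1.5)·(4) + (-0.5)·(2) + (0.5)·(-3) + (-3.5)·(-1)) / 5 = 15/5 = 3
  S[X_2,X_2] = ((-2.6667)·(-2.6667) + (2.3333)·(2.3333) + (0.3333)·(0.3333) + (3.3333)·(3.3333) + (-1.6667)·(-1.6667) + (-1.6667)·(-1.6667)) / 5 = 29.3333/5 = 5.8667
  S[X_2,X_3] = ((-2.6667)·(1) + (2.3333)·(-3) + (0.3333)·(4) + (3.3333)·(2) + (-1.6667)·(-3) + (-1.6667)·(-1)) / 5 = 5/5 = 1
  S[X_3,X_3] = ((1)·(1) + (-3)·(-3) + (4)·(4) + (2)·(2) + (-3)·(-3) + (-1)·(-1)) / 5 = 40/5 = 8

S is symmetric (S[j,i] = S[i,j]). Assembling:

S = [[5.9, -1.8, 3],
 [-1.8, 5.8667, 1],
 [3, 1, 8]]


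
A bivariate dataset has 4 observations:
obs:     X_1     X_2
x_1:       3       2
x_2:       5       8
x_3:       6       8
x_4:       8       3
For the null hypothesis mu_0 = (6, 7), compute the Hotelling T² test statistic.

Step 1 — sample mean vector:
  mean(X_1) = (3 + 5 + 6 + 8) / 4 = 22/4 = 5.5
  mean(X_2) = (2 + 8 + 8 + 3) / 4 = 21/4 = 5.25
  x̄ = (5.5, 5.25),  deviation x̄ - mu_0 = (5.5, 5.25) - (6, 7) = (-0.5, -1.75).

Step 2 — sample covariance matrix, S[i,j] = (1/(n-1)) · Σ_k (x_{k,i} - mean_i) · (x_{k,j} - mean_j), divisor n-1 = 3:
  S[X_1,X_1] = ((-2.5)·(-2.5) + (-0.5)·(-0.5) + (0.5)·(0.5) + (2.5)·(2.5)) / 3 = 13/3 = 4.3333
  S[X_1,X_2] = ((-2.5)·(-3.25) + (-0.5)·(2.75) + (0.5)·(2.75) + (2.5)·(-2.25)) / 3 = 2.5/3 = 0.8333
  S[X_2,X_2] = ((-3.25)·(-3.25) + (2.75)·(2.75) + (2.75)·(2.75) + (-2.25)·(-2.25)) / 3 = 30.75/3 = 10.25
  S = [[4.3333, 0.8333],
 [0.8333, 10.25]].

Step 3 — invert S. det(S) = 4.3333·10.25 - (0.8333)² = 43.7222.
  S^{-1} = (1/det) · [[d, -b], [-b, a]] = [[0.2344, -0.0191],
 [-0.0191, 0.0991]].

Step 4 — quadratic form (x̄ - mu_0)^T · S^{-1} · (x̄ - mu_0):
  S^{-1} · (x̄ - mu_0) = (-0.0839, -0.1639),
  (x̄ - mu_0)^T · [...] = (-0.5)·(-0.0839) + (-1.75)·(-0.1639) = 0.3288.

Step 5 — scale by n: T² = 4 · 0.3288 = 1.3151.

T² ≈ 1.3151


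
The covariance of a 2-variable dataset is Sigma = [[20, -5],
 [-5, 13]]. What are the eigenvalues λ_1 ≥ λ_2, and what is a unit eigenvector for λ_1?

Step 1 — characteristic polynomial of 2×2 Sigma:
  det(Sigma - λI) = λ² - trace · λ + det = 0.
  trace = 20 + 13 = 33, det = 20·13 - (-5)² = 235.
Step 2 — discriminant:
  Δ = trace² - 4·det = 1089 - 940 = 149.
Step 3 — eigenvalues:
  λ = (trace ± √Δ)/2 = (33 ± 12.2066)/2,
  λ_1 = 22.6033,  λ_2 = 10.3967.

Step 4 — unit eigenvector for λ_1: solve (Sigma - λ_1 I)v = 0. First row:
  (20 - 22.6033)·v_x + (-5)·v_y = 0, i.e. (-2.6033)·v_x + (-5)·v_y = 0,
  so v ∝ (b, λ_1 - a) = (-5, 2.6033); multiply by -1 so the first entry is positive: u = (5, -2.6033).
  ||u|| = √((5)² + (-2.6033)²) = √(31.7771) ≈ 5.6371,
  v_1 = u/||u|| ≈ (0.887, -0.4618) (||v_1|| = 1).

λ_1 = 22.6033,  λ_2 = 10.3967;  v_1 ≈ (0.887, -0.4618)


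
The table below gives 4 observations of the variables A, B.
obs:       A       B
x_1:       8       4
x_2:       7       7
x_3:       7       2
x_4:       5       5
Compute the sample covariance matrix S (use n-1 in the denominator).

Step 1 — column means:
  mean(A) = (8 + 7 + 7 + 5) / 4 = 27/4 = 6.75
  mean(B) = (4 + 7 + 2 + 5) / 4 = 18/4 = 4.5

Step 2 — sample covariance S[i,j] = (1/(n-1)) · Σ_k (x_{k,i} - mean_i) · (x_{k,j} - mean_j), with n-1 = 3.
  S[A,A] = ((1.25)·(1.25) + (0.25)·(0.25) + (0.25)·(0.25) + (-1.75)·(-1.75)) / 3 = 4.75/3 = 1.5833
  S[A,B] = ((1.25)·(-0.5) + (0.25)·(2.5) + (0.25)·(-2.5) + (-1.75)·(0.5)) / 3 = -1.5/3 = -0.5
  S[B,B] = ((-0.5)·(-0.5) + (2.5)·(2.5) + (-2.5)·(-2.5) + (0.5)·(0.5)) / 3 = 13/3 = 4.3333

S is symmetric (S[j,i] = S[i,j]). Assembling:

S = [[1.5833, -0.5],
 [-0.5, 4.3333]]


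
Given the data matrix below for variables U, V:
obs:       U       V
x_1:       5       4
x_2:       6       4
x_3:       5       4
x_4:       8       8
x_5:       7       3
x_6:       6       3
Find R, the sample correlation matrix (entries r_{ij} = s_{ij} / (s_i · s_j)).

Step 1 — column means:
  mean(U) = (5 + 6 + 5 + 8 + 7 + 6) / 6 = 37/6 = 6.1667
  mean(V) = (4 + 4 + 4 + 8 + 3 + 3) / 6 = 26/6 = 4.3333

Step 2 — sample variances and covariances s[i,j] = (1/(n-1)) · Σ_k (x_{k,i} - mean_i) · (x_{k,j} - mean_j), with n-1 = 5:
  s[U,U] = ((-1.1667)·(-1.1667) + (-0.1667)·(-0.1667) + (-1.1667)·(-1.1667) + (1.8333)·(1.8333) + (0.8333)·(0.8333) + (-0.1667)·(-0.1667)) / 5 = 6.8333/5 = 1.3667
  s[U,V] = ((-1.1667)·(-0.3333) + (-0.1667)·(-0.3333) + (-1.1667)·(-0.3333) + (1.8333)·(3.6667) + (0.8333)·(-1.3333) + (-0.1667)·(-1.3333)) / 5 = 6.6667/5 = 1.3333
  s[V,V] = ((-0.3333)·(-0.3333) + (-0.3333)·(-0.3333) + (-0.3333)·(-0.3333) + (3.6667)·(3.6667) + (-1.3333)·(-1.3333) + (-1.3333)·(-1.3333)) / 5 = 17.3333/5 = 3.4667
  Sample standard deviations s_i = √(s[i,i]):
  s(U) = √(1.3667) = 1.169
  s(V) = √(3.4667) = 1.8619

Step 3 — r_{ij} = s_{ij} / (s_i · s_j):
  r[U,U] = 1 (diagonal).
  r[U,V] = 1.3333 / (1.169 · 1.8619) = 1.3333 / 2.1766 = 0.6126
  r[V,V] = 1 (diagonal).

R is symmetric with unit diagonal. Assembling:

R = [[1, 0.6126],
 [0.6126, 1]]


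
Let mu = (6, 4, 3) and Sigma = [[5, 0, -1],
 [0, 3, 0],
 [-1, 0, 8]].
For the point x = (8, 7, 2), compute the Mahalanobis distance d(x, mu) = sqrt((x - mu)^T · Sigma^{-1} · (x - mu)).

Step 1 — centre the observation: (x - mu) = (2, 3, -1).

Step 2 — invert Sigma (cofactor / det for 3×3, or solve directly):
  Sigma^{-1} = [[0.2051, 0, 0.0256],
 [0, 0.3333, 0],
 [0.0256, 0, 0.1282]].

Step 3 — form the quadratic (x - mu)^T · Sigma^{-1} · (x - mu):
  Sigma^{-1} · (x - mu) = (0.3846, 1, -0.0769).
  (x - mu)^T · [Sigma^{-1} · (x - mu)] = (2)·(0.3846) + (3)·(1) + (-1)·(-0.0769) = 3.8462.

Step 4 — take square root: d = √(3.8462) ≈ 1.9612.

d(x, mu) = √(3.8462) ≈ 1.9612


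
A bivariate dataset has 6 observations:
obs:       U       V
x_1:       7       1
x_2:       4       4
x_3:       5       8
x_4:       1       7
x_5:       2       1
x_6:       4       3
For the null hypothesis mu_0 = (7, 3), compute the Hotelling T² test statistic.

Step 1 — sample mean vector:
  mean(U) = (7 + 4 + 5 + 1 + 2 + 4) / 6 = 23/6 = 3.8333
  mean(V) = (1 + 4 + 8 + 7 + 1 + 3) / 6 = 24/6 = 4
  x̄ = (3.8333, 4),  deviation x̄ - mu_0 = (3.8333, 4) - (7, 3) = (-3.1667, 1).

Step 2 — sample covariance matrix, S[i,j] = (1/(n-1)) · Σ_k (x_{k,i} - mean_i) · (x_{k,j} - mean_j), divisor n-1 = 5:
  S[U,U] = ((3.1667)·(3.1667) + (0.1667)·(0.1667) + (1.1667)·(1.1667) + (-2.8333)·(-2.8333) + (-1.8333)·(-1.8333) + (0.1667)·(0.1667)) / 5 = 22.8333/5 = 4.5667
  S[U,V] = ((3.1667)·(-3) + (0.1667)·(0) + (1.1667)·(4) + (-2.8333)·(3) + (-1.8333)·(-3) + (0.1667)·(-1)) / 5 = -8/5 = -1.6
  S[V,V] = ((-3)·(-3) + (0)·(0) + (4)·(4) + (3)·(3) + (-3)·(-3) + (-1)·(-1)) / 5 = 44/5 = 8.8
  S = [[4.5667, -1.6],
 [-1.6, 8.8]].

Step 3 — invert S. det(S) = 4.5667·8.8 - (-1.6)² = 37.6267.
  S^{-1} = (1/det) · [[d, -b], [-b, a]] = [[0.2339, 0.0425],
 [0.0425, 0.1214]].

Step 4 — quadratic form (x̄ - mu_0)^T · S^{-1} · (x̄ - mu_0):
  S^{-1} · (x̄ - mu_0) = (-0.6981, -0.0133),
  (x̄ - mu_0)^T · [...] = (-3.1667)·(-0.6981) + (1)·(-0.0133) = 2.1973.

Step 5 — scale by n: T² = 6 · 2.1973 = 13.1839.

T² ≈ 13.1839


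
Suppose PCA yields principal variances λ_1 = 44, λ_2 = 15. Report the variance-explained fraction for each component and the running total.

Step 1 — total variance = trace(Sigma) = Σ λ_i = 44 + 15 = 59.

Step 2 — fraction explained by component i = λ_i / Σ λ:
  PC1: 44/59 = 0.7458
  PC2: 15/59 = 0.2542

Step 3 — cumulative fraction after k components = (λ_1 + ... + λ_k) / Σ λ:
  k = 1: 44/59 = 0.7458
  k = 2: (44 + 15)/59 = 59/59 = 1

Summary (fraction, with percent):

explained: PC1 0.7458 (74.58%), PC2 0.2542 (25.42%);  cumulative: 0.7458, 1


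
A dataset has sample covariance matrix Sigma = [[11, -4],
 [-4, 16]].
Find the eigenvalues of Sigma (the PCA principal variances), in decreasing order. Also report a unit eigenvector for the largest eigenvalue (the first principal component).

Step 1 — characteristic polynomial of 2×2 Sigma:
  det(Sigma - λI) = λ² - trace · λ + det = 0.
  trace = 11 + 16 = 27, det = 11·16 - (-4)² = 160.
Step 2 — discriminant:
  Δ = trace² - 4·det = 729 - 640 = 89.
Step 3 — eigenvalues:
  λ = (trace ± √Δ)/2 = (27 ± 9.434)/2,
  λ_1 = 18.217,  λ_2 = 8.783.

Step 4 — unit eigenvector for λ_1: solve (Sigma - λ_1 I)v = 0. First row:
  (11 - 18.217)·v_x + (-4)·v_y = 0, i.e. (-7.217)·v_x + (-4)·v_y = 0,
  so v ∝ (b, λ_1 - a) = (-4, 7.217); multiply by -1 so the first entry is positive: u = (4, -7.217).
  ||u|| = √((4)² + (-7.217)²) = √(68.085) ≈ 8.2514,
  v_1 = u/||u|| ≈ (0.4848, -0.8746) (||v_1|| = 1).

λ_1 = 18.217,  λ_2 = 8.783;  v_1 ≈ (0.4848, -0.8746)


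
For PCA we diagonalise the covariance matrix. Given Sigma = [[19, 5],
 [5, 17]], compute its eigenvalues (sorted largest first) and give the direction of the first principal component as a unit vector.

Step 1 — characteristic polynomial of 2×2 Sigma:
  det(Sigma - λI) = λ² - trace · λ + det = 0.
  trace = 19 + 17 = 36, det = 19·17 - (5)² = 298.
Step 2 — discriminant:
  Δ = trace² - 4·det = 1296 - 1192 = 104.
Step 3 — eigenvalues:
  λ = (trace ± √Δ)/2 = (36 ± 10.198)/2,
  λ_1 = 23.099,  λ_2 = 12.901.

Step 4 — unit eigenvector for λ_1: solve (Sigma - λ_1 I)v = 0. First row:
  (19 - 23.099)·v_x + (5)·v_y = 0, i.e. (-4.099)·v_x + (5)·v_y = 0,
  so v ∝ (b, λ_1 - a) = (5, 4.099) = u.
  ||u|| = √((5)² + (4.099)²) = √(41.802) ≈ 6.4654,
  v_1 = u/||u|| ≈ (0.7733, 0.634) (||v_1|| = 1).

λ_1 = 23.099,  λ_2 = 12.901;  v_1 ≈ (0.7733, 0.634)


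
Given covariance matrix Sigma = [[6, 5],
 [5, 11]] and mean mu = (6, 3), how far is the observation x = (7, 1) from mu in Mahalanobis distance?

Step 1 — centre the observation: (x - mu) = (1, -2).

Step 2 — invert Sigma. det(Sigma) = 6·11 - (5)² = 41.
  Sigma^{-1} = (1/det) · [[d, -b], [-b, a]] = [[0.2683, -0.122],
 [-0.122, 0.1463]].

Step 3 — form the quadratic (x - mu)^T · Sigma^{-1} · (x - mu):
  Sigma^{-1} · (x - mu) = (0.5122, -0.4146).
  (x - mu)^T · [Sigma^{-1} · (x - mu)] = (1)·(0.5122) + (-2)·(-0.4146) = 1.3415.

Step 4 — take square root: d = √(1.3415) ≈ 1.1582.

d(x, mu) = √(1.3415) ≈ 1.1582


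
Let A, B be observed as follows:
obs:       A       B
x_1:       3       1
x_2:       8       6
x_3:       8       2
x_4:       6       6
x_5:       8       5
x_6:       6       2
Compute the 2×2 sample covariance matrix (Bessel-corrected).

Step 1 — column means:
  mean(A) = (3 + 8 + 8 + 6 + 8 + 6) / 6 = 39/6 = 6.5
  mean(B) = (1 + 6 + 2 + 6 + 5 + 2) / 6 = 22/6 = 3.6667

Step 2 — sample covariance S[i,j] = (1/(n-1)) · Σ_k (x_{k,i} - mean_i) · (x_{k,j} - mean_j), with n-1 = 5.
  S[A,A] = ((-3.5)·(-3.5) + (1.5)·(1.5) + (1.5)·(1.5) + (-0.5)·(-0.5) + (1.5)·(1.5) + (-0.5)·(-0.5)) / 5 = 19.5/5 = 3.9
  S[A,B] = ((-3.5)·(-2.6667) + (1.5)·(2.3333) + (1.5)·(-1.6667) + (-0.5)·(2.3333) + (1.5)·(1.3333) + (-0.5)·(-1.6667)) / 5 = 12/5 = 2.4
  S[B,B] = ((-2.6667)·(-2.6667) + (2.3333)·(2.3333) + (-1.6667)·(-1.6667) + (2.3333)·(2.3333) + (1.3333)·(1.3333) + (-1.6667)·(-1.6667)) / 5 = 25.3333/5 = 5.0667

S is symmetric (S[j,i] = S[i,j]). Assembling:

S = [[3.9, 2.4],
 [2.4, 5.0667]]


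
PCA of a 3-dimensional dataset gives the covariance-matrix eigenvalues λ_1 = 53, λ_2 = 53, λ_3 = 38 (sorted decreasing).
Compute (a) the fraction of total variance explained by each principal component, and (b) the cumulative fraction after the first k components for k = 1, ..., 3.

Step 1 — total variance = trace(Sigma) = Σ λ_i = 53 + 53 + 38 = 144.

Step 2 — fraction explained by component i = λ_i / Σ λ:
  PC1: 53/144 = 0.3681
  PC2: 53/144 = 0.3681
  PC3: 38/144 = 0.2639

Step 3 — cumulative fraction after k components = (λ_1 + ... + λ_k) / Σ λ:
  k = 1: 53/144 = 0.3681
  k = 2: (53 + 53)/144 = 106/144 = 0.7361
  k = 3: (53 + 53 + 38)/144 = 144/144 = 1

Summary (fraction, with percent):

explained: PC1 0.3681 (36.81%), PC2 0.3681 (36.81%), PC3 0.2639 (26.39%);  cumulative: 0.3681, 0.7361, 1


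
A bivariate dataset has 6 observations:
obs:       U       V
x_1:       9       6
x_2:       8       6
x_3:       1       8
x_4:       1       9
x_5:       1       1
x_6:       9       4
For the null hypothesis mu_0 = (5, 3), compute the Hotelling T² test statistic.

Step 1 — sample mean vector:
  mean(U) = (9 + 8 + 1 + 1 + 1 + 9) / 6 = 29/6 = 4.8333
  mean(V) = (6 + 6 + 8 + 9 + 1 + 4) / 6 = 34/6 = 5.6667
  x̄ = (4.8333, 5.6667),  deviation x̄ - mu_0 = (4.8333, 5.6667) - (5, 3) = (-0.1667, 2.6667).

Step 2 — sample covariance matrix, S[i,j] = (1/(n-1)) · Σ_k (x_{k,i} - mean_i) · (x_{k,j} - mean_j), divisor n-1 = 5:
  S[U,U] = ((4.1667)·(4.1667) + (3.1667)·(3.1667) + (-3.8333)·(-3.8333) + (-3.8333)·(-3.8333) + (-3.8333)·(-3.8333) + (4.1667)·(4.1667)) / 5 = 88.8333/5 = 17.7667
  S[U,V] = ((4.1667)·(0.3333) + (3.1667)·(0.3333) + (-3.8333)·(2.3333) + (-3.8333)·(3.3333) + (-3.8333)·(-4.6667) + (4.1667)·(-1.6667)) / 5 = -8.3333/5 = -1.6667
  S[V,V] = ((0.3333)·(0.3333) + (0.3333)·(0.3333) + (2.3333)·(2.3333) + (3.3333)·(3.3333) + (-4.6667)·(-4.6667) + (-1.6667)·(-1.6667)) / 5 = 41.3333/5 = 8.2667
  S = [[17.7667, -1.6667],
 [-1.6667, 8.2667]].

Step 3 — invert S. det(S) = 17.7667·8.2667 - (-1.6667)² = 144.0933.
  S^{-1} = (1/det) · [[d, -b], [-b, a]] = [[0.0574, 0.0116],
 [0.0116, 0.1233]].

Step 4 — quadratic form (x̄ - mu_0)^T · S^{-1} · (x̄ - mu_0):
  S^{-1} · (x̄ - mu_0) = (0.0213, 0.3269),
  (x̄ - mu_0)^T · [...] = (-0.1667)·(0.0213) + (2.6667)·(0.3269) = 0.8681.

Step 5 — scale by n: T² = 6 · 0.8681 = 5.2087.

T² ≈ 5.2087


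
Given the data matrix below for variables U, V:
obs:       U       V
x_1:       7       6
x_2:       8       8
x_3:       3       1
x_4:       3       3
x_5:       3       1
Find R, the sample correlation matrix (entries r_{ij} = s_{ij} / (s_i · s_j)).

Step 1 — column means:
  mean(U) = (7 + 8 + 3 + 3 + 3) / 5 = 24/5 = 4.8
  mean(V) = (6 + 8 + 1 + 3 + 1) / 5 = 19/5 = 3.8

Step 2 — sample variances and covariances s[i,j] = (1/(n-1)) · Σ_k (x_{k,i} - mean_i) · (x_{k,j} - mean_j), with n-1 = 4:
  s[U,U] = ((2.2)·(2.2) + (3.2)·(3.2) + (-1.8)·(-1.8) + (-1.8)·(-1.8) + (-1.8)·(-1.8)) / 4 = 24.8/4 = 6.2
  s[U,V] = ((2.2)·(2.2) + (3.2)·(4.2) + (-1.8)·(-2.8) + (-1.8)·(-0.8) + (-1.8)·(-2.8)) / 4 = 29.8/4 = 7.45
  s[V,V] = ((2.2)·(2.2) + (4.2)·(4.2) + (-2.8)·(-2.8) + (-0.8)·(-0.8) + (-2.8)·(-2.8)) / 4 = 38.8/4 = 9.7
  Sample standard deviations s_i = √(s[i,i]):
  s(U) = √(6.2) = 2.49
  s(V) = √(9.7) = 3.1145

Step 3 — r_{ij} = s_{ij} / (s_i · s_j):
  r[U,U] = 1 (diagonal).
  r[U,V] = 7.45 / (2.49 · 3.1145) = 7.45 / 7.755 = 0.9607
  r[V,V] = 1 (diagonal).

R is symmetric with unit diagonal. Assembling:

R = [[1, 0.9607],
 [0.9607, 1]]


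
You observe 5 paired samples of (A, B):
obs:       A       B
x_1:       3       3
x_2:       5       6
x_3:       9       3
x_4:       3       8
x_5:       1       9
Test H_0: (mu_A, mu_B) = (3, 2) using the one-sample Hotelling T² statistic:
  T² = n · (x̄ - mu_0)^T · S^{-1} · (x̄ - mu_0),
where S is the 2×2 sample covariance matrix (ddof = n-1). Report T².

Step 1 — sample mean vector:
  mean(A) = (3 + 5 + 9 + 3 + 1) / 5 = 21/5 = 4.2
  mean(B) = (3 + 6 + 3 + 8 + 9) / 5 = 29/5 = 5.8
  x̄ = (4.2, 5.8),  deviation x̄ - mu_0 = (4.2, 5.8) - (3, 2) = (1.2, 3.8).

Step 2 — sample covariance matrix, S[i,j] = (1/(n-1)) · Σ_k (x_{k,i} - mean_i) · (x_{k,j} - mean_j), divisor n-1 = 4:
  S[A,A] = ((-1.2)·(-1.2) + (0.8)·(0.8) + (4.8)·(4.8) + (-1.2)·(-1.2) + (-3.2)·(-3.2)) / 4 = 36.8/4 = 9.2
  S[A,B] = ((-1.2)·(-2.8) + (0.8)·(0.2) + (4.8)·(-2.8) + (-1.2)·(2.2) + (-3.2)·(3.2)) / 4 = -22.8/4 = -5.7
  S[B,B] = ((-2.8)·(-2.8) + (0.2)·(0.2) + (-2.8)·(-2.8) + (2.2)·(2.2) + (3.2)·(3.2)) / 4 = 30.8/4 = 7.7
  S = [[9.2, -5.7],
 [-5.7, 7.7]].

Step 3 — invert S. det(S) = 9.2·7.7 - (-5.7)² = 38.35.
  S^{-1} = (1/det) · [[d, -b], [-b, a]] = [[0.2008, 0.1486],
 [0.1486, 0.2399]].

Step 4 — quadratic form (x̄ - mu_0)^T · S^{-1} · (x̄ - mu_0):
  S^{-1} · (x̄ - mu_0) = (0.8057, 1.09),
  (x̄ - mu_0)^T · [...] = (1.2)·(0.8057) + (3.8)·(1.09) = 5.1087.

Step 5 — scale by n: T² = 5 · 5.1087 = 25.5437.

T² ≈ 25.5437


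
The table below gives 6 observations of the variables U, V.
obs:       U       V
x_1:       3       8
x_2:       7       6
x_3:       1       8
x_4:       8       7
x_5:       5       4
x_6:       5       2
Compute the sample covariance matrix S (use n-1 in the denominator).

Step 1 — column means:
  mean(U) = (3 + 7 + 1 + 8 + 5 + 5) / 6 = 29/6 = 4.8333
  mean(V) = (8 + 6 + 8 + 7 + 4 + 2) / 6 = 35/6 = 5.8333

Step 2 — sample covariance S[i,j] = (1/(n-1)) · Σ_k (x_{k,i} - mean_i) · (x_{k,j} - mean_j), with n-1 = 5.
  S[U,U] = ((-1.8333)·(-1.8333) + (2.1667)·(2.1667) + (-3.8333)·(-3.8333) + (3.1667)·(3.1667) + (0.1667)·(0.1667) + (0.1667)·(0.1667)) / 5 = 32.8333/5 = 6.5667
  S[U,V] = ((-1.8333)·(2.1667) + (2.1667)·(0.1667) + (-3.8333)·(2.1667) + (3.1667)·(1.1667) + (0.1667)·(-1.8333) + (0.1667)·(-3.8333)) / 5 = -9.1667/5 = -1.8333
  S[V,V] = ((2.1667)·(2.1667) + (0.1667)·(0.1667) + (2.1667)·(2.1667) + (1.1667)·(1.1667) + (-1.8333)·(-1.8333) + (-3.8333)·(-3.8333)) / 5 = 28.8333/5 = 5.7667

S is symmetric (S[j,i] = S[i,j]). Assembling:

S = [[6.5667, -1.8333],
 [-1.8333, 5.7667]]


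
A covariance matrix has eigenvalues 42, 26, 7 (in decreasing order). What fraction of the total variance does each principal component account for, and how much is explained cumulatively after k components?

Step 1 — total variance = trace(Sigma) = Σ λ_i = 42 + 26 + 7 = 75.

Step 2 — fraction explained by component i = λ_i / Σ λ:
  PC1: 42/75 = 0.56
  PC2: 26/75 = 0.3467
  PC3: 7/75 = 0.0933

Step 3 — cumulative fraction after k components = (λ_1 + ... + λ_k) / Σ λ:
  k = 1: 42/75 = 0.56
  k = 2: (42 + 26)/75 = 68/75 = 0.9067
  k = 3: (42 + 26 + 7)/75 = 75/75 = 1

Summary (fraction, with percent):

explained: PC1 0.56 (56%), PC2 0.3467 (34.67%), PC3 0.0933 (9.33%);  cumulative: 0.56, 0.9067, 1


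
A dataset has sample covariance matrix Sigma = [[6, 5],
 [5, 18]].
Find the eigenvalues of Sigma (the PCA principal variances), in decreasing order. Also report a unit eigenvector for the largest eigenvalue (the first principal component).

Step 1 — characteristic polynomial of 2×2 Sigma:
  det(Sigma - λI) = λ² - trace · λ + det = 0.
  trace = 6 + 18 = 24, det = 6·18 - (5)² = 83.
Step 2 — discriminant:
  Δ = trace² - 4·det = 576 - 332 = 244.
Step 3 — eigenvalues:
  λ = (trace ± √Δ)/2 = (24 ± 15.6205)/2,
  λ_1 = 19.8102,  λ_2 = 4.1898.

Step 4 — unit eigenvector for λ_1: solve (Sigma - λ_1 I)v = 0. First row:
  (6 - 19.8102)·v_x + (5)·v_y = 0, i.e. (-13.8102)·v_x + (5)·v_y = 0,
  so v ∝ (b, λ_1 - a) = (5, 13.8102) = u.
  ||u|| = √((5)² + (13.8102)²) = √(215.723) ≈ 14.6875,
  v_1 = u/||u|| ≈ (0.3404, 0.9403) (||v_1|| = 1).

λ_1 = 19.8102,  λ_2 = 4.1898;  v_1 ≈ (0.3404, 0.9403)


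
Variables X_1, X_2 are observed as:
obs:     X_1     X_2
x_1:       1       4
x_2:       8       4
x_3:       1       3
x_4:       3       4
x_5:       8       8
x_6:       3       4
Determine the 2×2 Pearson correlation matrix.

Step 1 — column means:
  mean(X_1) = (1 + 8 + 1 + 3 + 8 + 3) / 6 = 24/6 = 4
  mean(X_2) = (4 + 4 + 3 + 4 + 8 + 4) / 6 = 27/6 = 4.5

Step 2 — sample variances and covariances s[i,j] = (1/(n-1)) · Σ_k (x_{k,i} - mean_i) · (x_{k,j} - mean_j), with n-1 = 5:
  s[X_1,X_1] = ((-3)·(-3) + (4)·(4) + (-3)·(-3) + (-1)·(-1) + (4)·(4) + (-1)·(-1)) / 5 = 52/5 = 10.4
  s[X_1,X_2] = ((-3)·(-0.5) + (4)·(-0.5) + (-3)·(-1.5) + (-1)·(-0.5) + (4)·(3.5) + (-1)·(-0.5)) / 5 = 19/5 = 3.8
  s[X_2,X_2] = ((-0.5)·(-0.5) + (-0.5)·(-0.5) + (-1.5)·(-1.5) + (-0.5)·(-0.5) + (3.5)·(3.5) + (-0.5)·(-0.5)) / 5 = 15.5/5 = 3.1
  Sample standard deviations s_i = √(s[i,i]):
  s(X_1) = √(10.4) = 3.2249
  s(X_2) = √(3.1) = 1.7607

Step 3 — r_{ij} = s_{ij} / (s_i · s_j):
  r[X_1,X_1] = 1 (diagonal).
  r[X_1,X_2] = 3.8 / (3.2249 · 1.7607) = 3.8 / 5.678 = 0.6692
  r[X_2,X_2] = 1 (diagonal).

R is symmetric with unit diagonal. Assembling:

R = [[1, 0.6692],
 [0.6692, 1]]


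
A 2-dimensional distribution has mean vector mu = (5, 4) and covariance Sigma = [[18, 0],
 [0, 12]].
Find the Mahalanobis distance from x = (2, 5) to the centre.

Step 1 — centre the observation: (x - mu) = (-3, 1).

Step 2 — invert Sigma. det(Sigma) = 18·12 - (0)² = 216.
  Sigma^{-1} = (1/det) · [[d, -b], [-b, a]] = [[0.0556, 0],
 [0, 0.0833]].

Step 3 — form the quadratic (x - mu)^T · Sigma^{-1} · (x - mu):
  Sigma^{-1} · (x - mu) = (-0.1667, 0.0833).
  (x - mu)^T · [Sigma^{-1} · (x - mu)] = (-3)·(-0.1667) + (1)·(0.0833) = 0.5833.

Step 4 — take square root: d = √(0.5833) ≈ 0.7638.

d(x, mu) = √(0.5833) ≈ 0.7638


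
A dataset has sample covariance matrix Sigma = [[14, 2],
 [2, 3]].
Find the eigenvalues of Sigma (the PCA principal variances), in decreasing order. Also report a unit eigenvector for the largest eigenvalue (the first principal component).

Step 1 — characteristic polynomial of 2×2 Sigma:
  det(Sigma - λI) = λ² - trace · λ + det = 0.
  trace = 14 + 3 = 17, det = 14·3 - (2)² = 38.
Step 2 — discriminant:
  Δ = trace² - 4·det = 289 - 152 = 137.
Step 3 — eigenvalues:
  λ = (trace ± √Δ)/2 = (17 ± 11.7047)/2,
  λ_1 = 14.3523,  λ_2 = 2.6477.

Step 4 — unit eigenvector for λ_1: solve (Sigma - λ_1 I)v = 0. First row:
  (14 - 14.3523)·v_x + (2)·v_y = 0, i.e. (-0.3523)·v_x + (2)·v_y = 0,
  so v ∝ (b, λ_1 - a) = (2, 0.3523) = u.
  ||u|| = √((2)² + (0.3523)²) = √(4.1242) ≈ 2.0308,
  v_1 = u/||u|| ≈ (0.9848, 0.1735) (||v_1|| = 1).

λ_1 = 14.3523,  λ_2 = 2.6477;  v_1 ≈ (0.9848, 0.1735)


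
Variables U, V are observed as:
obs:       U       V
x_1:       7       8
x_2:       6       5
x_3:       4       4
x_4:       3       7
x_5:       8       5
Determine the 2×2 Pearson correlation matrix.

Step 1 — column means:
  mean(U) = (7 + 6 + 4 + 3 + 8) / 5 = 28/5 = 5.6
  mean(V) = (8 + 5 + 4 + 7 + 5) / 5 = 29/5 = 5.8

Step 2 — sample variances and covariances s[i,j] = (1/(n-1)) · Σ_k (x_{k,i} - mean_i) · (x_{k,j} - mean_j), with n-1 = 4:
  s[U,U] = ((1.4)·(1.4) + (0.4)·(0.4) + (-1.6)·(-1.6) + (-2.6)·(-2.6) + (2.4)·(2.4)) / 4 = 17.2/4 = 4.3
  s[U,V] = ((1.4)·(2.2) + (0.4)·(-0.8) + (-1.6)·(-1.8) + (-2.6)·(1.2) + (2.4)·(-0.8)) / 4 = 0.6/4 = 0.15
  s[V,V] = ((2.2)·(2.2) + (-0.8)·(-0.8) + (-1.8)·(-1.8) + (1.2)·(1.2) + (-0.8)·(-0.8)) / 4 = 10.8/4 = 2.7
  Sample standard deviations s_i = √(s[i,i]):
  s(U) = √(4.3) = 2.0736
  s(V) = √(2.7) = 1.6432

Step 3 — r_{ij} = s_{ij} / (s_i · s_j):
  r[U,U] = 1 (diagonal).
  r[U,V] = 0.15 / (2.0736 · 1.6432) = 0.15 / 3.4073 = 0.044
  r[V,V] = 1 (diagonal).

R is symmetric with unit diagonal. Assembling:

R = [[1, 0.044],
 [0.044, 1]]


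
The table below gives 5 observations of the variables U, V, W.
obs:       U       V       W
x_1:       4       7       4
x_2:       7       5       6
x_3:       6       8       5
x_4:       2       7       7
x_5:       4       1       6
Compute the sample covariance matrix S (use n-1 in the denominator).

Step 1 — column means:
  mean(U) = (4 + 7 + 6 + 2 + 4) / 5 = 23/5 = 4.6
  mean(V) = (7 + 5 + 8 + 7 + 1) / 5 = 28/5 = 5.6
  mean(W) = (4 + 6 + 5 + 7 + 6) / 5 = 28/5 = 5.6

Step 2 — sample covariance S[i,j] = (1/(n-1)) · Σ_k (x_{k,i} - mean_i) · (x_{k,j} - mean_j), with n-1 = 4.
  S[U,U] = ((-0.6)·(-0.6) + (2.4)·(2.4) + (1.4)·(1.4) + (-2.6)·(-2.6) + (-0.6)·(-0.6)) / 4 = 15.2/4 = 3.8
  S[U,V] = ((-0.6)·(1.4) + (2.4)·(-0.6) + (1.4)·(2.4) + (-2.6)·(1.4) + (-0.6)·(-4.6)) / 4 = 0.2/4 = 0.05
  S[U,W] = ((-0.6)·(-1.6) + (2.4)·(0.4) + (1.4)·(-0.6) + (-2.6)·(1.4) + (-0.6)·(0.4)) / 4 = -2.8/4 = -0.7
  S[V,V] = ((1.4)·(1.4) + (-0.6)·(-0.6) + (2.4)·(2.4) + (1.4)·(1.4) + (-4.6)·(-4.6)) / 4 = 31.2/4 = 7.8
  S[V,W] = ((1.4)·(-1.6) + (-0.6)·(0.4) + (2.4)·(-0.6) + (1.4)·(1.4) + (-4.6)·(0.4)) / 4 = -3.8/4 = -0.95
  S[W,W] = ((-1.6)·(-1.6) + (0.4)·(0.4) + (-0.6)·(-0.6) + (1.4)·(1.4) + (0.4)·(0.4)) / 4 = 5.2/4 = 1.3

S is symmetric (S[j,i] = S[i,j]). Assembling:

S = [[3.8, 0.05, -0.7],
 [0.05, 7.8, -0.95],
 [-0.7, -0.95, 1.3]]


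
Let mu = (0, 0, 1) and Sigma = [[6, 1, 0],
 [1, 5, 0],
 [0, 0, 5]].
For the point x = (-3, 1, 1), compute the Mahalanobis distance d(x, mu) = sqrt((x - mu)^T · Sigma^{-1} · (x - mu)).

Step 1 — centre the observation: (x - mu) = (-3, 1, 0).

Step 2 — invert Sigma (cofactor / det for 3×3, or solve directly):
  Sigma^{-1} = [[0.1724, -0.0345, 0],
 [-0.0345, 0.2069, 0],
 [0, 0, 0.2]].

Step 3 — form the quadratic (x - mu)^T · Sigma^{-1} · (x - mu):
  Sigma^{-1} · (x - mu) = (-0.5517, 0.3103, 0).
  (x - mu)^T · [Sigma^{-1} · (x - mu)] = (-3)·(-0.5517) + (1)·(0.3103) + (0)·(0) = 1.9655.

Step 4 — take square root: d = √(1.9655) ≈ 1.402.

d(x, mu) = √(1.9655) ≈ 1.402


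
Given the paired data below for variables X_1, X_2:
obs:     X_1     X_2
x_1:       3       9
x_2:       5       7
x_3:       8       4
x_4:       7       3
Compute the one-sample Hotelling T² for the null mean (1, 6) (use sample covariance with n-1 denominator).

Step 1 — sample mean vector:
  mean(X_1) = (3 + 5 + 8 + 7) / 4 = 23/4 = 5.75
  mean(X_2) = (9 + 7 + 4 + 3) / 4 = 23/4 = 5.75
  x̄ = (5.75, 5.75),  deviation x̄ - mu_0 = (5.75, 5.75) - (1, 6) = (4.75, -0.25).

Step 2 — sample covariance matrix, S[i,j] = (1/(n-1)) · Σ_k (x_{k,i} - mean_i) · (x_{k,j} - mean_j), divisor n-1 = 3:
  S[X_1,X_1] = ((-2.75)·(-2.75) + (-0.75)·(-0.75) + (2.25)·(2.25) + (1.25)·(1.25)) / 3 = 14.75/3 = 4.9167
  S[X_1,X_2] = ((-2.75)·(3.25) + (-0.75)·(1.25) + (2.25)·(-1.75) + (1.25)·(-2.75)) / 3 = -17.25/3 = -5.75
  S[X_2,X_2] = ((3.25)·(3.25) + (1.25)·(1.25) + (-1.75)·(-1.75) + (-2.75)·(-2.75)) / 3 = 22.75/3 = 7.5833
  S = [[4.9167, -5.75],
 [-5.75, 7.5833]].

Step 3 — invert S. det(S) = 4.9167·7.5833 - (-5.75)² = 4.2222.
  S^{-1} = (1/det) · [[d, -b], [-b, a]] = [[1.7961, 1.3618],
 [1.3618, 1.1645]].

Step 4 — quadratic form (x̄ - mu_0)^T · S^{-1} · (x̄ - mu_0):
  S^{-1} · (x̄ - mu_0) = (8.1908, 6.1776),
  (x̄ - mu_0)^T · [...] = (4.75)·(8.1908) + (-0.25)·(6.1776) = 37.3618.

Step 5 — scale by n: T² = 4 · 37.3618 = 149.4474.

T² ≈ 149.4474
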